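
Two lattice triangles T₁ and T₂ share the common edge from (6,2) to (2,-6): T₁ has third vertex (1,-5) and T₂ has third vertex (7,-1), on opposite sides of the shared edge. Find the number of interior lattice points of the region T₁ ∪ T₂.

The union is the simple quadrilateral with vertices (6,2), (1,-5), (2,-6), (7,-1) in order.
The shoelace formula gives twice the area as |(6·(-5) − 1·2) + (1·(-6) − 2·(-5)) + (2·(-1) − 7·(-6)) + (7·2 − 6·(-1))| = 32, so the area is 16.
The number of boundary lattice points is Σ gcd(|Δx|,|Δy|) = gcd(5,7) + gcd(1,1) + gcd(5,5) + gcd(1,3) = 1+1+5+1 = 8.
By Pick's theorem I = A − B/2 + 1 = 16 − 8/2 + 1 = 13.

13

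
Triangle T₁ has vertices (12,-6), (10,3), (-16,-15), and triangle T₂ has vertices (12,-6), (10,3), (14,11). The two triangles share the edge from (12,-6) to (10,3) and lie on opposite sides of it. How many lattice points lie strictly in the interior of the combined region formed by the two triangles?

158

The union is the simple quadrilateral with vertices (12,-6), (-16,-15), (10,3), (14,11) in order.
Using the shoelace formula, 2A = |(12·(-15) − (-16)·(-6)) + ((-16)·3 − 10·(-15)) + (10·11 − 14·3) + (14·(-6) − 12·11)| = 322, so the area is 161.
Summing gcd(|Δx|,|Δy|) over the edges gives the boundary count: gcd(28,9) + gcd(26,18) + gcd(4,8) + gcd(2,17) = 1+2+4+1 = 8.
By Pick's theorem I = A − B/2 + 1 = 161 − 8/2 + 1 = 158.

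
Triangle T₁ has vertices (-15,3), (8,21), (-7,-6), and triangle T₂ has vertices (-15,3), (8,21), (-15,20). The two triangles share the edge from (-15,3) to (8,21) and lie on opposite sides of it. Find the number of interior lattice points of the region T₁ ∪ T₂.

The union is the simple quadrilateral with vertices (-15,3), (-7,-6), (8,21), (-15,20) in order.
By the shoelace formula, twice the signed area is |[(-15)·(-6) − (-7)·3] + [(-7)·21 − 8·(-6)] + [8·20 − (-15)·21] + [(-15)·3 − (-15)·20]| = 742, so the area is 371.
Summing gcd(|Δx|,|Δy|) over the edges gives the boundary count: gcd(8,9) + gcd(15,27) + gcd(23,1) + gcd(0,17) = 1+3+1+17 = 22.
By Pick's theorem I = A − B/2 + 1 = 371 − 22/2 + 1 = 361.

361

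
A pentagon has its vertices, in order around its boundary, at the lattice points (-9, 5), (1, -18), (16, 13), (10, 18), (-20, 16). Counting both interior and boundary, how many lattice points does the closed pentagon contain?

599

Using the shoelace formula, 2A = |((-9)·(-18) − 1·5) + (1·13 − 16·(-18)) + (16·18 − 10·13) + (10·16 − (-20)·18) + ((-20)·5 − (-9)·16)| = 1180, so the area is 590.
The number of boundary lattice points is Σ gcd(|Δx|,|Δy|) = gcd(10,23) + gcd(15,31) + gcd(6,5) + gcd(30,2) + gcd(11,11) = 1+1+1+2+11 = 16.
Pick's theorem gives I = A − B/2 + 1 = 590 − 16/2 + 1 = 583, so the closed region contains I + B = 583 + 16 = 599 lattice points.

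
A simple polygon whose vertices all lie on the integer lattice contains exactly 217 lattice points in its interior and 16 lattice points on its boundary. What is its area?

224

Pick's theorem states A = I + B/2 − 1, so A = 217 + 16/2 − 1 = 224.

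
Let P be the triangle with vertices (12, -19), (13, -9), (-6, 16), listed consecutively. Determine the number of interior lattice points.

107

Using the shoelace formula, 2A = |(12·(-9) − 13·(-19)) + (13·16 − (-6)·(-9)) + ((-6)·(-19) − 12·16)| = 215, so the area is 107.5.
Summing gcd(|Δx|,|Δy|) over the edges gives the boundary count: gcd(1,10) + gcd(19,25) + gcd(18,35) = 1+1+1 = 3.
Pick's theorem gives I = A − B/2 + 1 = 107.5 − 3/2 + 1 = 107.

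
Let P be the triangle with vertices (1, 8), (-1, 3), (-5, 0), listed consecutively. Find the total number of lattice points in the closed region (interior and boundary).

Using the shoelace formula, 2A = |(1·3 − (-1)·8) + ((-1)·0 − (-5)·3) + ((-5)·8 − 1·0)| = 14, so the area is 7.
The number of boundary lattice points is Σ gcd(|Δx|,|Δy|) = gcd(2,5) + gcd(4,3) + gcd(6,8) = 1+1+2 = 4.
Pick's theorem gives I = A − B/2 + 1 = 7 − 4/2 + 1 = 6, so the closed region contains I + B = 6 + 4 = 10 lattice points.

10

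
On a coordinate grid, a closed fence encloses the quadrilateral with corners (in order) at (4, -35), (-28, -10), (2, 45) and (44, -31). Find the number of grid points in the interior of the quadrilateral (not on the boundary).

The shoelace formula gives twice the area as |(4·(-10) − (-28)·(-35)) + ((-28)·45 − 2·(-10)) + (2·(-31) − 44·45) + (44·(-35) − 4·(-31))| = 5718, so the area is 2859.
Along each edge there are gcd(|Δx|,|Δy|)+1 lattice points, so counting each shared vertex once the boundary has gcd(32,25) + gcd(30,55) + gcd(42,76) + gcd(40,4) = 1+5+2+4 = 12.
By Pick's theorem A = I + B/2 − 1, so I = 2859 − 12/2 + 1 = 2854.

2854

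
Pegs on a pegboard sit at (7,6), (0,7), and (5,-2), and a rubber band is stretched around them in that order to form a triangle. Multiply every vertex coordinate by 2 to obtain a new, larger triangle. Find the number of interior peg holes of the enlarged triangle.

113

By the shoelace formula, twice the signed area is |[7·7 − 0·6] + [0·(-2) − 5·7] + [5·6 − 7·(-2)]| = 58, so the area is 29.
The number of boundary lattice points is Σ gcd(|Δx|,|Δy|) = gcd(7,1) + gcd(5,9) + gcd(2,8) = 1+1+2 = 4.
Scaling by 2 multiplies the area by 2² = 4 (so the new area is 116) and multiplies the boundary lattice-point count by 2, giving 8.
By Pick's theorem, the interior count of the dilated polygon is 116 − 8/2 + 1 = 113.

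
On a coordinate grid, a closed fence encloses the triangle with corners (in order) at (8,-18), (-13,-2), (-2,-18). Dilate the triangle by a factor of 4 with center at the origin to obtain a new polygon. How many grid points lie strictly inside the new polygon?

By the shoelace formula, twice the signed area is |(8·(-2) − (-13)·(-18)) + ((-13)·(-18) − (-2)·(-2)) + ((-2)·(-18) − 8·(-18))| = 160, so the area is 80.
The number of boundary lattice points is Σ gcd(|Δx|,|Δy|) = gcd(21,16) + gcd(11,16) + gcd(10,0) = 1+1+10 = 12.
Scaling by 4 multiplies the area by 4² = 16 (so the new area is 1280) and multiplies the boundary lattice-point count by 4, giving 48.
By Pick's theorem, the interior count of the dilated polygon is 1280 − 48/2 + 1 = 1257.

1257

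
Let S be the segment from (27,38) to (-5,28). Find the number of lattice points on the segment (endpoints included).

3

The number of lattice points on a segment between lattice points is gcd(|Δx|,|Δy|) + 1 = gcd(32,10) + 1 = 2 + 1 = 3.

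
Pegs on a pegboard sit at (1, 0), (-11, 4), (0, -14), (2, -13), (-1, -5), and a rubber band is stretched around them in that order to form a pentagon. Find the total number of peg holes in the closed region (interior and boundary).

The shoelace formula gives twice the area as |(1·4 − (-11)·0) + ((-11)·(-14) − 0·4) + (0·(-13) − 2·(-14)) + (2·(-5) − (-1)·(-13)) + ((-1)·0 − 1·(-5))| = 168, so the area is 84.
The number of boundary lattice points is Σ gcd(|Δx|,|Δy|) = gcd(12,4) + gcd(11,18) + gcd(2,1) + gcd(3,8) + gcd(2,5) = 4+1+1+1+1 = 8.
Pick's theorem gives I = A − B/2 + 1 = 84 − 8/2 + 1 = 81, so the closed region contains I + B = 81 + 8 = 89 lattice points.

89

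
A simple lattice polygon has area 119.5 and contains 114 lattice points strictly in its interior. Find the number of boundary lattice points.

13

Pick's theorem gives A = I + B/2 − 1, so B = 2(A − I + 1) = 2(119.5 − 114 + 1) = 13.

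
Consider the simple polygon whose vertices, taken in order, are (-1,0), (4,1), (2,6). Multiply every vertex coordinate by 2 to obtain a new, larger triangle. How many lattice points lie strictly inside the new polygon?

50

The shoelace formula gives twice the area as |[(-1)·1 − 4·0] + [4·6 − 2·1] + [2·0 − (-1)·6]| = 27, so the area is 27/2.
Along each edge there are gcd(|Δx|,|Δy|)+1 lattice points, so counting each shared vertex once the boundary has gcd(5,1) + gcd(2,5) + gcd(3,6) = 1+1+3 = 5.
Scaling by 2 multiplies the area by 2² = 4 (so the new area is 54) and multiplies the boundary lattice-point count by 2, giving 10.
By Pick's theorem, the interior count of the dilated polygon is 54 − 10/2 + 1 = 50.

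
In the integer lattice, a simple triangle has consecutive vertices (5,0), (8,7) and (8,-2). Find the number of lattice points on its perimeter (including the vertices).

11

Summing gcd(|Δx|,|Δy|) over the edges gives the boundary count: gcd(3,7) + gcd(0,9) + gcd(3,2) = 1+9+1 = 11.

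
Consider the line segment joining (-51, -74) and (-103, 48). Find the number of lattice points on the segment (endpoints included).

3

The number of lattice points on a segment between lattice points is gcd(|Δx|,|Δy|) + 1 = gcd(52,122) + 1 = 2 + 1 = 3.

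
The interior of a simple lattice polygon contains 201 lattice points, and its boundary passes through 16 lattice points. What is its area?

208

Pick's theorem states A = I + B/2 − 1, so A = 201 + 16/2 − 1 = 208.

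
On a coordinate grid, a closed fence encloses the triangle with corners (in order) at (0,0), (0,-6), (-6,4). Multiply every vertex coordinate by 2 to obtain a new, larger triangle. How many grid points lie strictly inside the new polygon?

63

Using the shoelace formula, 2A = |[0·(-6) − 0·0] + [0·4 − (-6)·(-6)] + [(-6)·0 − 0·4]| = 36, so the area is 18.
Along each edge there are gcd(|Δx|,|Δy|)+1 lattice points, so counting each shared vertex once the boundary has gcd(0,6) + gcd(6,10) + gcd(6,4) = 6+2+2 = 10.
Scaling by 2 multiplies the area by 2² = 4 (so the new area is 72) and multiplies the boundary lattice-point count by 2, giving 20.
By Pick's theorem, the interior count of the dilated polygon is 72 − 20/2 + 1 = 63.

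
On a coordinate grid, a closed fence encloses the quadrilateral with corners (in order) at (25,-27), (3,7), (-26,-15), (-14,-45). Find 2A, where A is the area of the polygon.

2856

Using the shoelace formula, 2A = |(25·7 − 3·(-27)) + (3·(-15) − (-26)·7) + ((-26)·(-45) − (-14)·(-15)) + ((-14)·(-27) − 25·(-45))| = 2856, so the area is 1428.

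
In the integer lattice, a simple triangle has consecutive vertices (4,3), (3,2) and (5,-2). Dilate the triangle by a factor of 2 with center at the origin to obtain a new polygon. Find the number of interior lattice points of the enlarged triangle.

9

Using the shoelace formula, 2A = |[4·2 − 3·3] + [3·(-2) − 5·2] + [5·3 − 4·(-2)]| = 6, so the area is 3.
Summing gcd(|Δx|,|Δy|) over the edges gives the boundary count: gcd(1,1) + gcd(2,4) + gcd(1,5) = 1+2+1 = 4.
Scaling by 2 multiplies the area by 2² = 4 (so the new area is 12) and multiplies the boundary lattice-point count by 2, giving 8.
By Pick's theorem, the interior count of the dilated polygon is 12 − 8/2 + 1 = 9.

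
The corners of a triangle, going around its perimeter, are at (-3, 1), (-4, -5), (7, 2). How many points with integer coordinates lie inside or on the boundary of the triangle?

The shoelace formula gives twice the area as |[(-3)·(-5) − (-4)·1] + [(-4)·2 − 7·(-5)] + [7·1 − (-3)·2]| = 59, so the area is 59/2.
Summing gcd(|Δx|,|Δy|) over the edges gives the boundary count: gcd(1,6) + gcd(11,7) + gcd(10,1) = 1+1+1 = 3.
Pick's theorem gives I = A − B/2 + 1 = 59/2 − 3/2 + 1 = 29, so the closed region contains I + B = 29 + 3 = 32 lattice points.

32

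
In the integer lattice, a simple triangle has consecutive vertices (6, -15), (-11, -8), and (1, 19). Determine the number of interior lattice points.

270

Using the shoelace formula, 2A = |[6·(-8) − (-11)·(-15)] + [(-11)·19 − 1·(-8)] + [1·(-15) − 6·19]| = 543, so the area is 271.5.
Summing gcd(|Δx|,|Δy|) over the edges gives the boundary count: gcd(17,7) + gcd(12,27) + gcd(5,34) = 1+3+1 = 5.
Pick's theorem gives I = A − B/2 + 1 = 271.5 − 5/2 + 1 = 270.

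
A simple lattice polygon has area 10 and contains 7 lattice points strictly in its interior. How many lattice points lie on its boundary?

8

Pick's theorem gives A = I + B/2 − 1, so B = 2(A − I + 1) = 2(10 − 7 + 1) = 8.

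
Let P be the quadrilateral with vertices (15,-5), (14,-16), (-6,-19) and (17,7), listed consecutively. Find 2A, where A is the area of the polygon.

By the shoelace formula, twice the signed area is |(15·(-16) − 14·(-5)) + (14·(-19) − (-6)·(-16)) + ((-6)·7 − 17·(-19)) + (17·(-5) − 15·7)| = 441, so the area is 220.5.

441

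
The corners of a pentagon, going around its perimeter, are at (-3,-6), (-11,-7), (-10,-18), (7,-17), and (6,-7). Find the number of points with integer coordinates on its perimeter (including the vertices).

5

The number of boundary lattice points is Σ gcd(|Δx|,|Δy|) = gcd(8,1) + gcd(1,11) + gcd(17,1) + gcd(1,10) + gcd(9,1) = 1+1+1+1+1 = 5.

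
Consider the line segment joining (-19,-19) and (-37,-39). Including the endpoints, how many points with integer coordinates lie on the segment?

The number of lattice points on a segment between lattice points is gcd(|Δx|,|Δy|) + 1 = gcd(18,20) + 1 = 2 + 1 = 3.

3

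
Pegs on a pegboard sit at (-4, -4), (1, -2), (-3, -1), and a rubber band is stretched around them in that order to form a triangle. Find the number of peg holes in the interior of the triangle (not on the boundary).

6

By the shoelace formula, twice the signed area is |((-4)·(-2) − 1·(-4)) + (1·(-1) − (-3)·(-2)) + ((-3)·(-4) − (-4)·(-1))| = 13, so the area is 13/2.
Summing gcd(|Δx|,|Δy|) over the edges gives the boundary count: gcd(5,2) + gcd(4,1) + gcd(1,3) = 1+1+1 = 3.
Pick's theorem gives I = A − B/2 + 1 = 13/2 − 3/2 + 1 = 6.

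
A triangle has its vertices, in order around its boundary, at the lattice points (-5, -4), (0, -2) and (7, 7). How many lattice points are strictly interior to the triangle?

By the shoelace formula, twice the signed area is |((-5)·(-2) − 0·(-4)) + (0·7 − 7·(-2)) + (7·(-4) − (-5)·7)| = 31, so the area is 31/2.
Summing gcd(|Δx|,|Δy|) over the edges gives the boundary count: gcd(5,2) + gcd(7,9) + gcd(12,11) = 1+1+1 = 3.
By Pick's theorem A = I + B/2 − 1, so I = 31/2 − 3/2 + 1 = 15.

15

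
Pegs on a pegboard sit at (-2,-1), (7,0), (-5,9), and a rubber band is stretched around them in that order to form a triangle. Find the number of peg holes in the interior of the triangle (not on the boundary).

45

The shoelace formula gives twice the area as |((-2)·0 − 7·(-1)) + (7·9 − (-5)·0) + ((-5)·(-1) − (-2)·9)| = 93, so the area is 93/2.
Along each edge there are gcd(|Δx|,|Δy|)+1 lattice points, so counting each shared vertex once the boundary has gcd(9,1) + gcd(12,9) + gcd(3,10) = 1+3+1 = 5.
Pick's theorem gives I = A − B/2 + 1 = 93/2 − 5/2 + 1 = 45.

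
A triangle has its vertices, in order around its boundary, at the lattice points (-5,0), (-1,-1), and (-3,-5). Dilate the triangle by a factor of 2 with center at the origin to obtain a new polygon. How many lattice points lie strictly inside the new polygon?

Using the shoelace formula, 2A = |[(-5)·(-1) − (-1)·0] + [(-1)·(-5) − (-3)·(-1)] + [(-3)·0 − (-5)·(-5)]| = 18, so the area is 9.
Summing gcd(|Δx|,|Δy|) over the edges gives the boundary count: gcd(4,1) + gcd(2,4) + gcd(2,5) = 1+2+1 = 4.
Scaling by 2 multiplies the area by 2² = 4 (so the new area is 36) and multiplies the boundary lattice-point count by 2, giving 8.
By Pick's theorem, the interior count of the dilated polygon is 36 − 8/2 + 1 = 33.

33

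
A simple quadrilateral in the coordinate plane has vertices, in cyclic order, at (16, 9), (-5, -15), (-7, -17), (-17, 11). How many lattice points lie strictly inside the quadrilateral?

The shoelace formula gives twice the area as |(16·(-15) − (-5)·9) + ((-5)·(-17) − (-7)·(-15)) + ((-7)·11 − (-17)·(-17)) + ((-17)·9 − 16·11)| = 910, so the area is 455.
Summing gcd(|Δx|,|Δy|) over the edges gives the boundary count: gcd(21,24) + gcd(2,2) + gcd(10,28) + gcd(33,2) = 3+2+2+1 = 8.
By Pick's theorem A = I + B/2 − 1, so I = 455 − 8/2 + 1 = 452.

452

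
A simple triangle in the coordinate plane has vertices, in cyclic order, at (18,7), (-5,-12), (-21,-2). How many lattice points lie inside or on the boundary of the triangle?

271

The shoelace formula gives twice the area as |(18·(-12) − (-5)·7) + ((-5)·(-2) − (-21)·(-12)) + ((-21)·7 − 18·(-2))| = 534, so the area is 267.
The number of boundary lattice points is Σ gcd(|Δx|,|Δy|) = gcd(23,19) + gcd(16,10) + gcd(39,9) = 1+2+3 = 6.
Pick's theorem gives I = A − B/2 + 1 = 267 − 6/2 + 1 = 265, so the closed region contains I + B = 265 + 6 = 271 lattice points.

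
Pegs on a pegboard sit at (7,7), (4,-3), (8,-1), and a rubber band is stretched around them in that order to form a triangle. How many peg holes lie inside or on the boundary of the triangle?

Using the shoelace formula, 2A = |[7·(-3) − 4·7] + [4·(-1) − 8·(-3)] + [8·7 − 7·(-1)]| = 34, so the area is 17.
The number of boundary lattice points is Σ gcd(|Δx|,|Δy|) = gcd(3,10) + gcd(4,2) + gcd(1,8) = 1+2+1 = 4.
Pick's theorem gives I = A − B/2 + 1 = 17 − 4/2 + 1 = 16, so the closed region contains I + B = 16 + 4 = 20 lattice points.

20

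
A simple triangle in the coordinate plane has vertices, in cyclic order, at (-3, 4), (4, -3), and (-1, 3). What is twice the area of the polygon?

7

The shoelace formula gives twice the area as |((-3)·(-3) − 4·4) + (4·3 − (-1)·(-3)) + ((-1)·4 − (-3)·3)| = 7, so the area is 7/2.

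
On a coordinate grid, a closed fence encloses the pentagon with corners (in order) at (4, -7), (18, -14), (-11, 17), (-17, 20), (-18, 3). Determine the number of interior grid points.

The shoelace formula gives twice the area as |[4·(-14) − 18·(-7)] + [18·17 − (-11)·(-14)] + [(-11)·20 − (-17)·17] + [(-17)·3 − (-18)·20] + [(-18)·(-7) − 4·3]| = 714, so the area is 357.
Summing gcd(|Δx|,|Δy|) over the edges gives the boundary count: gcd(14,7) + gcd(29,31) + gcd(6,3) + gcd(1,17) + gcd(22,10) = 7+1+3+1+2 = 14.
By Pick's theorem A = I + B/2 − 1, so I = 357 − 14/2 + 1 = 351.

351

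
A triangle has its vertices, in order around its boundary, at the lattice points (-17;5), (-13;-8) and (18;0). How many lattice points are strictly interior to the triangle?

215

Using the shoelace formula, 2A = |[(-17)·(-8) − (-13)·5] + [(-13)·0 − 18·(-8)] + [18·5 − (-17)·0]| = 435, so the area is 435/2.
The number of boundary lattice points is Σ gcd(|Δx|,|Δy|) = gcd(4,13) + gcd(31,8) + gcd(35,5) = 1+1+5 = 7.
Pick's theorem gives I = A − B/2 + 1 = 435/2 − 7/2 + 1 = 215.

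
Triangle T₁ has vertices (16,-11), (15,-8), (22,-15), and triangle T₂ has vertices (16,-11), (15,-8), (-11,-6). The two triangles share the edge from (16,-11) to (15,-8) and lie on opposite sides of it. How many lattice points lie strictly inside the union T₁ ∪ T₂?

40

The union is the simple quadrilateral with vertices (16,-11), (22,-15), (15,-8), (-11,-6) in order.
By the shoelace formula, twice the signed area is |[16·(-15) − 22·(-11)] + [22·(-8) − 15·(-15)] + [15·(-6) − (-11)·(-8)] + [(-11)·(-11) − 16·(-6)]| = 90, so the area is 45.
Summing gcd(|Δx|,|Δy|) over the edges gives the boundary count: gcd(6,4) + gcd(7,7) + gcd(26,2) + gcd(27,5) = 2+7+2+1 = 12.
By Pick's theorem I = A − B/2 + 1 = 45 − 12/2 + 1 = 40.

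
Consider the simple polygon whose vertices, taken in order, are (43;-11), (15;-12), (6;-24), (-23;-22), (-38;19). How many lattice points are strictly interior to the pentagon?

1494

The shoelace formula gives twice the area as |(43·(-12) − 15·(-11)) + (15·(-24) − 6·(-12)) + (6·(-22) − (-23)·(-24)) + ((-23)·19 − (-38)·(-22)) + ((-38)·(-11) − 43·19)| = 2995, so the area is 2995/2.
The number of boundary lattice points is Σ gcd(|Δx|,|Δy|) = gcd(28,1) + gcd(9,12) + gcd(29,2) + gcd(15,41) + gcd(81,30) = 1+3+1+1+3 = 9.
Pick's theorem gives I = A − B/2 + 1 = 2995/2 − 9/2 + 1 = 1494.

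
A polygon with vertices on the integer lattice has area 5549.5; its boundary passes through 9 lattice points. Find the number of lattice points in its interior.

5546

Pick's theorem A = I + B/2 − 1 rearranges to I = A − B/2 + 1 = 5549.5 − 9/2 + 1 = 5546.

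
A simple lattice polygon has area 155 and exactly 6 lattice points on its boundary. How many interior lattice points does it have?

153

Pick's theorem A = I + B/2 − 1 rearranges to I = A − B/2 + 1 = 155 − 6/2 + 1 = 153.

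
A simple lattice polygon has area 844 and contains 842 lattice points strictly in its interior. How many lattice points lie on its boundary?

Pick's theorem gives A = I + B/2 − 1, so B = 2(A − I + 1) = 2(844 − 842 + 1) = 6.

6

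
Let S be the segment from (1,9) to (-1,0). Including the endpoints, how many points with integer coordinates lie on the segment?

2

The number of lattice points on a segment between lattice points is gcd(|Δx|,|Δy|) + 1 = gcd(2,9) + 1 = 1 + 1 = 2.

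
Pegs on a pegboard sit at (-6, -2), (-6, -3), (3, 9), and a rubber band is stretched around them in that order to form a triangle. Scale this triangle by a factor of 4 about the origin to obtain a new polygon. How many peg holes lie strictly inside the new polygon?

By the shoelace formula, twice the signed area is |((-6)·(-3) − (-6)·(-2)) + ((-6)·9 − 3·(-3)) + (3·(-2) − (-6)·9)| = 9, so the area is 9/2.
Along each edge there are gcd(|Δx|,|Δy|)+1 lattice points, so counting each shared vertex once the boundary has gcd(0,1) + gcd(9,12) + gcd(9,11) = 1+3+1 = 5.
Scaling by 4 multiplies the area by 4² = 16 (so the new area is 72) and multiplies the boundary lattice-point count by 4, giving 20.
By Pick's theorem, the interior count of the dilated polygon is 72 − 20/2 + 1 = 63.

63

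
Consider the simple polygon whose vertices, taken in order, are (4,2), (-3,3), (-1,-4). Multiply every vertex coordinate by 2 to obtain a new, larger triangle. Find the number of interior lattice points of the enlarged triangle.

By the shoelace formula, twice the signed area is |(4·3 − (-3)·2) + ((-3)·(-4) − (-1)·3) + ((-1)·2 − 4·(-4))| = 47, so the area is 23.5.
Summing gcd(|Δx|,|Δy|) over the edges gives the boundary count: gcd(7,1) + gcd(2,7) + gcd(5,6) = 1+1+1 = 3.
Scaling by 2 multiplies the area by 2² = 4 (so the new area is 94) and multiplies the boundary lattice-point count by 2, giving 6.
By Pick's theorem, the interior count of the dilated polygon is 94 − 6/2 + 1 = 92.

92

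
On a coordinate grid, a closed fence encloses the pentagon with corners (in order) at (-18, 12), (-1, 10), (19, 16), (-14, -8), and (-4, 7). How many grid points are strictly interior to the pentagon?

The shoelace formula gives twice the area as |((-18)·10 − (-1)·12) + ((-1)·16 − 19·10) + (19·(-8) − (-14)·16) + ((-14)·7 − (-4)·(-8)) + ((-4)·12 − (-18)·7)| = 354, so the area is 177.
Along each edge there are gcd(|Δx|,|Δy|)+1 lattice points, so counting each shared vertex once the boundary has gcd(17,2) + gcd(20,6) + gcd(33,24) + gcd(10,15) + gcd(14,5) = 1+2+3+5+1 = 12.
Pick's theorem gives I = A − B/2 + 1 = 177 − 12/2 + 1 = 172.

172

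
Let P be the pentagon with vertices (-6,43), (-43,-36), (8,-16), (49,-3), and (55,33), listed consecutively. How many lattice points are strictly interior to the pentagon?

4069

The shoelace formula gives twice the area as |((-6)·(-36) − (-43)·43) + ((-43)·(-16) − 8·(-36)) + (8·(-3) − 49·(-16)) + (49·33 − 55·(-3)) + (55·43 − (-6)·33)| = 8146, so the area is 4073.
Along each edge there are gcd(|Δx|,|Δy|)+1 lattice points, so counting each shared vertex once the boundary has gcd(37,79) + gcd(51,20) + gcd(41,13) + gcd(6,36) + gcd(61,10) = 1+1+1+6+1 = 10.
Pick's theorem gives I = A − B/2 + 1 = 4073 − 10/2 + 1 = 4069.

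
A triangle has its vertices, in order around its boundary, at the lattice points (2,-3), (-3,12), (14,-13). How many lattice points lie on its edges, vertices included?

8

The number of boundary lattice points is Σ gcd(|Δx|,|Δy|) = gcd(5,15) + gcd(17,25) + gcd(12,10) = 5+1+2 = 8.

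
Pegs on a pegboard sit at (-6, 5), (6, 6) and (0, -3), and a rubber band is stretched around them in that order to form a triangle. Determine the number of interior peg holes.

Using the shoelace formula, 2A = |[(-6)·6 − 6·5] + [6·(-3) − 0·6] + [0·5 − (-6)·(-3)]| = 102, so the area is 51.
Along each edge there are gcd(|Δx|,|Δy|)+1 lattice points, so counting each shared vertex once the boundary has gcd(12,1) + gcd(6,9) + gcd(6,8) = 1+3+2 = 6.
By Pick's theorem A = I + B/2 − 1, so I = 51 − 6/2 + 1 = 49.

49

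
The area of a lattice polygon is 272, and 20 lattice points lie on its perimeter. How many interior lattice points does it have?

From Pick's theorem, I = A − B/2 + 1 = 272 − 20/2 + 1 = 263.

263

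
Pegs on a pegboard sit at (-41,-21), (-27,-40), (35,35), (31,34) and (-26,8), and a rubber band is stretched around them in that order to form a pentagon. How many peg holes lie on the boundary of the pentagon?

5

Summing gcd(|Δx|,|Δy|) over the edges gives the boundary count: gcd(14,19) + gcd(62,75) + gcd(4,1) + gcd(57,26) + gcd(15,29) = 1+1+1+1+1 = 5.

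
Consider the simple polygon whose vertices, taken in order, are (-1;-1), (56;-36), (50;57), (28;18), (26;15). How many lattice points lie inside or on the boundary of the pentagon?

By the shoelace formula, twice the signed area is |((-1)·(-36) − 56·(-1)) + (56·57 − 50·(-36)) + (50·18 − 28·57) + (28·15 − 26·18) + (26·(-1) − (-1)·15)| = 4329, so the area is 2164.5.
The number of boundary lattice points is Σ gcd(|Δx|,|Δy|) = gcd(57,35) + gcd(6,93) + gcd(22,39) + gcd(2,3) + gcd(27,16) = 1+3+1+1+1 = 7.
Pick's theorem gives I = A − B/2 + 1 = 2164.5 − 7/2 + 1 = 2162, so the closed region contains I + B = 2162 + 7 = 2169 lattice points.

2169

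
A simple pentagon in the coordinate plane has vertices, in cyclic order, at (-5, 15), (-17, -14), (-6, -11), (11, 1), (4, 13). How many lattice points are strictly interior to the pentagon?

The shoelace formula gives twice the area as |[(-5)·(-14) − (-17)·15] + [(-17)·(-11) − (-6)·(-14)] + [(-6)·1 − 11·(-11)] + [11·13 − 4·1] + [4·15 − (-5)·13]| = 807, so the area is 403.5.
Along each edge there are gcd(|Δx|,|Δy|)+1 lattice points, so counting each shared vertex once the boundary has gcd(12,29) + gcd(11,3) + gcd(17,12) + gcd(7,12) + gcd(9,2) = 1+1+1+1+1 = 5.
By Pick's theorem A = I + B/2 − 1, so I = 403.5 − 5/2 + 1 = 402.

402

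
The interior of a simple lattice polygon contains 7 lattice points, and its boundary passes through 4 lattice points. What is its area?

By Pick's theorem, A = I + B/2 − 1 = 7 + 4/2 − 1 = 8.

8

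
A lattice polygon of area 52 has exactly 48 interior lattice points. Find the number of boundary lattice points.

Pick's theorem gives A = I + B/2 − 1, so B = 2(A − I + 1) = 2(52 − 48 + 1) = 10.

10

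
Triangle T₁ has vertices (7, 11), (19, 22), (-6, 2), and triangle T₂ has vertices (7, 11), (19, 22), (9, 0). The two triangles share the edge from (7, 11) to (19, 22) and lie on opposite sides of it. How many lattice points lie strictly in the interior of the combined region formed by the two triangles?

91

The union is the simple quadrilateral with vertices (7, 11), (-6, 2), (19, 22), (9, 0) in order.
Using the shoelace formula, 2A = |[7·2 − (-6)·11] + [(-6)·22 − 19·2] + [19·0 − 9·22] + [9·11 − 7·0]| = 189, so the area is 189/2.
The number of boundary lattice points is Σ gcd(|Δx|,|Δy|) = gcd(13,9) + gcd(25,20) + gcd(10,22) + gcd(2,11) = 1+5+2+1 = 9.
By Pick's theorem I = A − B/2 + 1 = 189/2 − 9/2 + 1 = 91.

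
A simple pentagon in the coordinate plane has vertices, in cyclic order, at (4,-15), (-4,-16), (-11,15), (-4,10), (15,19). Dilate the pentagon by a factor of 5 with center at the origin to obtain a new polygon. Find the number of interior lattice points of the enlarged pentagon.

By the shoelace formula, twice the signed area is |(4·(-16) − (-4)·(-15)) + ((-4)·15 − (-11)·(-16)) + ((-11)·10 − (-4)·15) + ((-4)·19 − 15·10) + (15·(-15) − 4·19)| = 937, so the area is 937/2.
Along each edge there are gcd(|Δx|,|Δy|)+1 lattice points, so counting each shared vertex once the boundary has gcd(8,1) + gcd(7,31) + gcd(7,5) + gcd(19,9) + gcd(11,34) = 1+1+1+1+1 = 5.
Scaling by 5 multiplies the area by 5² = 25 (so the new area is 23425/2) and multiplies the boundary lattice-point count by 5, giving 25.
By Pick's theorem, the interior count of the dilated polygon is 23425/2 − 25/2 + 1 = 11701.

11701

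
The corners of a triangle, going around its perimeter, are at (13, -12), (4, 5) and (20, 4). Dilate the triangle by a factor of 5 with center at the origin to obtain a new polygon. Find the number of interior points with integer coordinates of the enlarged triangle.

3281

By the shoelace formula, twice the signed area is |(13·5 − 4·(-12)) + (4·4 − 20·5) + (20·(-12) − 13·4)| = 263, so the area is 131.5.
The number of boundary lattice points is Σ gcd(|Δx|,|Δy|) = gcd(9,17) + gcd(16,1) + gcd(7,16) = 1+1+1 = 3.
Scaling by 5 multiplies the area by 5² = 25 (so the new area is 3287.5) and multiplies the boundary lattice-point count by 5, giving 15.
By Pick's theorem, the interior count of the dilated polygon is 3287.5 − 15/2 + 1 = 3281.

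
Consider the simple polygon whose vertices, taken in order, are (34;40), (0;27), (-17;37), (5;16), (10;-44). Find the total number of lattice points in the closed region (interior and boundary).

By the shoelace formula, twice the signed area is |[34·27 − 0·40] + [0·37 − (-17)·27] + [(-17)·16 − 5·37] + [5·(-44) − 10·16] + [10·40 − 34·(-44)]| = 2436, so the area is 1218.
Along each edge there are gcd(|Δx|,|Δy|)+1 lattice points, so counting each shared vertex once the boundary has gcd(34,13) + gcd(17,10) + gcd(22,21) + gcd(5,60) + gcd(24,84) = 1+1+1+5+12 = 20.
Pick's theorem gives I = A − B/2 + 1 = 1218 − 20/2 + 1 = 1209, so the closed region contains I + B = 1209 + 20 = 1229 lattice points.

1229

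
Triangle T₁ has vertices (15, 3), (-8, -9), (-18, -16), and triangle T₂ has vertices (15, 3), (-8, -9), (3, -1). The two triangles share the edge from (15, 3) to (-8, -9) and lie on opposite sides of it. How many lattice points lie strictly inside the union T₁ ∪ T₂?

The union is the simple quadrilateral with vertices (15, 3), (-18, -16), (-8, -9), (3, -1) in order.
Using the shoelace formula, 2A = |[15·(-16) − (-18)·3] + [(-18)·(-9) − (-8)·(-16)] + [(-8)·(-1) − 3·(-9)] + [3·3 − 15·(-1)]| = 93, so the area is 93/2.
Along each edge there are gcd(|Δx|,|Δy|)+1 lattice points, so counting each shared vertex once the boundary has gcd(33,19) + gcd(10,7) + gcd(11,8) + gcd(12,4) = 1+1+1+4 = 7.
By Pick's theorem I = A − B/2 + 1 = 93/2 − 7/2 + 1 = 44.

44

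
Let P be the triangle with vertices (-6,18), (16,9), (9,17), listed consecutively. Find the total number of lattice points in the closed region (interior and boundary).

Using the shoelace formula, 2A = |[(-6)·9 − 16·18] + [16·17 − 9·9] + [9·18 − (-6)·17]| = 113, so the area is 56.5.
Summing gcd(|Δx|,|Δy|) over the edges gives the boundary count: gcd(22,9) + gcd(7,8) + gcd(15,1) = 1+1+1 = 3.
Pick's theorem gives I = A − B/2 + 1 = 56.5 − 3/2 + 1 = 56, so the closed region contains I + B = 56 + 3 = 59 lattice points.

59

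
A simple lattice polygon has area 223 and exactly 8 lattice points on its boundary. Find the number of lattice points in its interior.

220

From Pick's theorem, I = A − B/2 + 1 = 223 − 8/2 + 1 = 220.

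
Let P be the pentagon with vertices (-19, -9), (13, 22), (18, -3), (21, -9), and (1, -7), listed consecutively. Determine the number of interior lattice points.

By the shoelace formula, twice the signed area is |((-19)·22 − 13·(-9)) + (13·(-3) − 18·22) + (18·(-9) − 21·(-3)) + (21·(-7) − 1·(-9)) + (1·(-9) − (-19)·(-7))| = 1115, so the area is 1115/2.
Summing gcd(|Δx|,|Δy|) over the edges gives the boundary count: gcd(32,31) + gcd(5,25) + gcd(3,6) + gcd(20,2) + gcd(20,2) = 1+5+3+2+2 = 13.
By Pick's theorem A = I + B/2 − 1, so I = 1115/2 − 13/2 + 1 = 552.

552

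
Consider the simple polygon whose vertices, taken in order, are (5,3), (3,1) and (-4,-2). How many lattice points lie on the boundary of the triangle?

4

Summing gcd(|Δx|,|Δy|) over the edges gives the boundary count: gcd(2,2) + gcd(7,3) + gcd(9,5) = 2+1+1 = 4.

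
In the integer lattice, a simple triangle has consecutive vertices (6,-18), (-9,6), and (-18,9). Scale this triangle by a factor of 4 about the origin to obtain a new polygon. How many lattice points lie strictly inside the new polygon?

Using the shoelace formula, 2A = |(6·6 − (-9)·(-18)) + ((-9)·9 − (-18)·6) + ((-18)·(-18) − 6·9)| = 171, so the area is 171/2.
Summing gcd(|Δx|,|Δy|) over the edges gives the boundary count: gcd(15,24) + gcd(9,3) + gcd(24,27) = 3+3+3 = 9.
Scaling by 4 multiplies the area by 4² = 16 (so the new area is 1368) and multiplies the boundary lattice-point count by 4, giving 36.
By Pick's theorem, the interior count of the dilated polygon is 1368 − 36/2 + 1 = 1351.

1351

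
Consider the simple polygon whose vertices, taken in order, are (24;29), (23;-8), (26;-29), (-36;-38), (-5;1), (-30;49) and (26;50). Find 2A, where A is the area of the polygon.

7011

Using the shoelace formula, 2A = |(24·(-8) − 23·29) + (23·(-29) − 26·(-8)) + (26·(-38) − (-36)·(-29)) + ((-36)·1 − (-5)·(-38)) + ((-5)·49 − (-30)·1) + ((-30)·50 − 26·49) + (26·29 − 24·50)| = 7011, so the area is 3505.5.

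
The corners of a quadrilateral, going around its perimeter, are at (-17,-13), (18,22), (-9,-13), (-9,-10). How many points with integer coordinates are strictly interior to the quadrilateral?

The shoelace formula gives twice the area as |[(-17)·22 − 18·(-13)] + [18·(-13) − (-9)·22] + [(-9)·(-10) − (-9)·(-13)] + [(-9)·(-13) − (-17)·(-10)]| = 256, so the area is 128.
The number of boundary lattice points is Σ gcd(|Δx|,|Δy|) = gcd(35,35) + gcd(27,35) + gcd(0,3) + gcd(8,3) = 35+1+3+1 = 40.
By Pick's theorem A = I + B/2 − 1, so I = 128 − 40/2 + 1 = 109.

109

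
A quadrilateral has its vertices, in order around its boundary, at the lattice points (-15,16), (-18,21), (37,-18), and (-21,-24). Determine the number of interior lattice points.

1219

By the shoelace formula, twice the signed area is |((-15)·21 − (-18)·16) + ((-18)·(-18) − 37·21) + (37·(-24) − (-21)·(-18)) + ((-21)·16 − (-15)·(-24))| = 2442, so the area is 1221.
Summing gcd(|Δx|,|Δy|) over the edges gives the boundary count: gcd(3,5) + gcd(55,39) + gcd(58,6) + gcd(6,40) = 1+1+2+2 = 6.
Pick's theorem gives I = A − B/2 + 1 = 1221 − 6/2 + 1 = 1219.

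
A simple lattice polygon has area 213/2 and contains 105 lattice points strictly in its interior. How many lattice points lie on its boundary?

Pick's theorem gives A = I + B/2 − 1, so B = 2(A − I + 1) = 2(213/2 − 105 + 1) = 5.

5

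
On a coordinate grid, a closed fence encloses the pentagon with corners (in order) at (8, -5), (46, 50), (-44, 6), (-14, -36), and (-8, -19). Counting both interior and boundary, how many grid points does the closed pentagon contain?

The shoelace formula gives twice the area as |[8·50 − 46·(-5)] + [46·6 − (-44)·50] + [(-44)·(-36) − (-14)·6] + [(-14)·(-19) − (-8)·(-36)] + [(-8)·(-5) − 8·(-19)]| = 4944, so the area is 2472.
The number of boundary lattice points is Σ gcd(|Δx|,|Δy|) = gcd(38,55) + gcd(90,44) + gcd(30,42) + gcd(6,17) + gcd(16,14) = 1+2+6+1+2 = 12.
Pick's theorem gives I = A − B/2 + 1 = 2472 − 12/2 + 1 = 2467, so the closed region contains I + B = 2467 + 12 = 2479 lattice points.

2479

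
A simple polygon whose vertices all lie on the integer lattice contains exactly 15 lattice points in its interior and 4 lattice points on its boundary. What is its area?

16

By Pick's theorem, A = I + B/2 − 1 = 15 + 4/2 − 1 = 16.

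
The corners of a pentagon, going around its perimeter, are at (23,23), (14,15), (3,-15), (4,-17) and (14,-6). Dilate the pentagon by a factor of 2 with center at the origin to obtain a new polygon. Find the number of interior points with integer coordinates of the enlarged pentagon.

898

Using the shoelace formula, 2A = |(23·15 − 14·23) + (14·(-15) − 3·15) + (3·(-17) − 4·(-15)) + (4·(-6) − 14·(-17)) + (14·23 − 23·(-6))| = 451, so the area is 225.5.
Along each edge there are gcd(|Δx|,|Δy|)+1 lattice points, so counting each shared vertex once the boundary has gcd(9,8) + gcd(11,30) + gcd(1,2) + gcd(10,11) + gcd(9,29) = 1+1+1+1+1 = 5.
Scaling by 2 multiplies the area by 2² = 4 (so the new area is 902) and multiplies the boundary lattice-point count by 2, giving 10.
By Pick's theorem, the interior count of the dilated polygon is 902 − 10/2 + 1 = 898.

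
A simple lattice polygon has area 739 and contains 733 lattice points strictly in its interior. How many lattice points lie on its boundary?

Pick's theorem gives A = I + B/2 − 1, so B = 2(A − I + 1) = 2(739 − 733 + 1) = 14.

14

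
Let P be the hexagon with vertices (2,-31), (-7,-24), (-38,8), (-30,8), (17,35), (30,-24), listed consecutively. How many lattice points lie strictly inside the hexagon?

The shoelace formula gives twice the area as |[2·(-24) − (-7)·(-31)] + [(-7)·8 − (-38)·(-24)] + [(-38)·8 − (-30)·8] + [(-30)·35 − 17·8] + [17·(-24) − 30·35] + [30·(-31) − 2·(-24)]| = 4823, so the area is 4823/2.
Along each edge there are gcd(|Δx|,|Δy|)+1 lattice points, so counting each shared vertex once the boundary has gcd(9,7) + gcd(31,32) + gcd(8,0) + gcd(47,27) + gcd(13,59) + gcd(28,7) = 1+1+8+1+1+7 = 19.
Pick's theorem gives I = A − B/2 + 1 = 4823/2 − 19/2 + 1 = 2403.

2403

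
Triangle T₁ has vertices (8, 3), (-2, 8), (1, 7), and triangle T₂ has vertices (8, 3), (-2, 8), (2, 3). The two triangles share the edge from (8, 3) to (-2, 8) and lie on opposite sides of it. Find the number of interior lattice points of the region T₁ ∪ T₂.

The union is the simple quadrilateral with vertices (8, 3), (1, 7), (-2, 8), (2, 3) in order.
The shoelace formula gives twice the area as |[8·7 − 1·3] + [1·8 − (-2)·7] + [(-2)·3 − 2·8] + [2·3 − 8·3]| = 35, so the area is 17.5.
Summing gcd(|Δx|,|Δy|) over the edges gives the boundary count: gcd(7,4) + gcd(3,1) + gcd(4,5) + gcd(6,0) = 1+1+1+6 = 9.
By Pick's theorem I = A − B/2 + 1 = 17.5 − 9/2 + 1 = 14.

14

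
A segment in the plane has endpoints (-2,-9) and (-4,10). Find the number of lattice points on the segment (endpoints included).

The number of lattice points on a segment between lattice points is gcd(|Δx|,|Δy|) + 1 = gcd(2,19) + 1 = 1 + 1 = 2.

2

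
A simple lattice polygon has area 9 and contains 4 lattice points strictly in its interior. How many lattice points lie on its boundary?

12

Pick's theorem gives A = I + B/2 − 1, so B = 2(A − I + 1) = 2(9 − 4 + 1) = 12.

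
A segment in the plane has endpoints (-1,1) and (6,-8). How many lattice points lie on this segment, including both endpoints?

The number of lattice points on a segment between lattice points is gcd(|Δx|,|Δy|) + 1 = gcd(7,9) + 1 = 1 + 1 = 2.

2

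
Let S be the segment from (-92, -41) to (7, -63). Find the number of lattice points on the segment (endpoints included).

The number of lattice points on a segment between lattice points is gcd(|Δx|,|Δy|) + 1 = gcd(99,22) + 1 = 11 + 1 = 12.

12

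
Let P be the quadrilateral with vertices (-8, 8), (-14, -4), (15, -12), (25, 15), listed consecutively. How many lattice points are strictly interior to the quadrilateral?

Using the shoelace formula, 2A = |((-8)·(-4) − (-14)·8) + ((-14)·(-12) − 15·(-4)) + (15·15 − 25·(-12)) + (25·8 − (-8)·15)| = 1217, so the area is 1217/2.
Along each edge there are gcd(|Δx|,|Δy|)+1 lattice points, so counting each shared vertex once the boundary has gcd(6,12) + gcd(29,8) + gcd(10,27) + gcd(33,7) = 6+1+1+1 = 9.
By Pick's theorem A = I + B/2 − 1, so I = 1217/2 − 9/2 + 1 = 605.

605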